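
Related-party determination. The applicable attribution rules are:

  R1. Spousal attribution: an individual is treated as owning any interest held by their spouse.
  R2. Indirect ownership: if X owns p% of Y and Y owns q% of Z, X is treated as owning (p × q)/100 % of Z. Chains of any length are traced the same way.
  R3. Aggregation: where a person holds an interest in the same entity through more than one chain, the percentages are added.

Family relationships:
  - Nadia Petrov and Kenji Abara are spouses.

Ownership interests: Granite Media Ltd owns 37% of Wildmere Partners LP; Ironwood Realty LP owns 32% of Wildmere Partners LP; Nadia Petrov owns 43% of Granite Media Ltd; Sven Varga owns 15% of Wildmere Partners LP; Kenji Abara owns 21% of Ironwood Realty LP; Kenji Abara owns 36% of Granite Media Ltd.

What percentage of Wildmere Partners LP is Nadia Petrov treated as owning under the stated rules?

By spousal attribution (R1), Nadia Petrov is treated as also owning Kenji Abara's interest in Granite Media Ltd, giving 43% + 36% = 79%.
By spousal attribution (R1), Nadia Petrov is treated as owning Kenji Abara's 21% interest in Ironwood Realty LP.
Chain via Granite Media Ltd (R2): 79% × 37% = 29.23% of Wildmere Partners LP.
Chain via Ironwood Realty LP (R2): 21% × 32% = 6.72% of Wildmere Partners LP.
Aggregating (R3): 29.23% + 6.72% = 35.95%.

35.95%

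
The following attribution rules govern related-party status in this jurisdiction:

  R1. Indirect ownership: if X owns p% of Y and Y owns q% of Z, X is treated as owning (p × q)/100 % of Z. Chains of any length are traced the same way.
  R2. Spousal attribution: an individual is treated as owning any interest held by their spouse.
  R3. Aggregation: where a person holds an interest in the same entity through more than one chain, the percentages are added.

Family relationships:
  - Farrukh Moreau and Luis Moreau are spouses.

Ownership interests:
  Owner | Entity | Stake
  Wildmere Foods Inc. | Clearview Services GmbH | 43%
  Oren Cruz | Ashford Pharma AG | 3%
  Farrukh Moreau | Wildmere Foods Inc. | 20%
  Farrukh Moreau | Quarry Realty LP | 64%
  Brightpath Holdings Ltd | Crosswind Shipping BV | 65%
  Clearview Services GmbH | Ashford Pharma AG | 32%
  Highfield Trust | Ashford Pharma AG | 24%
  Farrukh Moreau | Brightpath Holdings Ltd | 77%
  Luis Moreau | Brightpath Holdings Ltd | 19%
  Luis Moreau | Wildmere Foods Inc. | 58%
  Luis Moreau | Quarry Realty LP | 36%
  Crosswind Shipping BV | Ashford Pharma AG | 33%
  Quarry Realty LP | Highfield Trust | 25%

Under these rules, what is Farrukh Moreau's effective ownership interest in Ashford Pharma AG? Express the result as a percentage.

By spousal attribution (R2), Farrukh Moreau is treated as also owning Luis Moreau's interest in Brightpath Holdings Ltd, giving 77% + 19% = 96%.
By spousal attribution (R2), Farrukh Moreau is treated as also owning Luis Moreau's interest in Quarry Realty LP, giving 64% + 36% = 100%.
By spousal attribution (R2), Farrukh Moreau is treated as also owning Luis Moreau's interest in Wildmere Foods Inc, giving 20% + 58% = 78%.
Chain via Brightpath Holdings Ltd → Crosswind Shipping BV (R1): 96% × 65% × 33% = 20.592% of Ashford Pharma AG.
Chain via Quarry Realty LP → Highfield Trust (R1): 100% × 25% × 24% = 6% of Ashford Pharma AG.
Chain via Wildmere Foods Inc. → Clearview Services GmbH (R1): 78% × 43% × 32% = 10.7328% of Ashford Pharma AG.
Aggregating (R3): 20.592% + 6% + 10.7328% = 37.3248%.

37.3248%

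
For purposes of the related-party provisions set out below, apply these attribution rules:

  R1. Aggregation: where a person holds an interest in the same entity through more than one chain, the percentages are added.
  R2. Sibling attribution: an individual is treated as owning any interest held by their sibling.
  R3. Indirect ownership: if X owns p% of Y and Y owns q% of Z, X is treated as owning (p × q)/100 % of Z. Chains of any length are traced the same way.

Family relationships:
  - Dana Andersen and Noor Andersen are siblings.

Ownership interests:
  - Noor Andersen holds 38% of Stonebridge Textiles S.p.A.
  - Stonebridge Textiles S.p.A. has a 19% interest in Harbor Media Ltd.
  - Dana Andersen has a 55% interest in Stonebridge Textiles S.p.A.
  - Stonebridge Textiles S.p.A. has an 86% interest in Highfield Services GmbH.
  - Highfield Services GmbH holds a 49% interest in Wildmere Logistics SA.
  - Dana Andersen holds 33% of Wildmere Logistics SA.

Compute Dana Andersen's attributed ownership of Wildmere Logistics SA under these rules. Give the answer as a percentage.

By sibling attribution (R2), Dana Andersen is treated as also owning Noor Andersen's interest in Stonebridge Textiles S.p.A, giving 55% + 38% = 93%.
Chain via Stonebridge Textiles S.p.A. → Highfield Services GmbH (R3): 93% × 86% × 49% = 39.1902% of Wildmere Logistics SA.
Direct interest in Wildmere Logistics SA: 33%.
Aggregating (R1): 39.1902% + 33% = 72.1902%.

72.1902%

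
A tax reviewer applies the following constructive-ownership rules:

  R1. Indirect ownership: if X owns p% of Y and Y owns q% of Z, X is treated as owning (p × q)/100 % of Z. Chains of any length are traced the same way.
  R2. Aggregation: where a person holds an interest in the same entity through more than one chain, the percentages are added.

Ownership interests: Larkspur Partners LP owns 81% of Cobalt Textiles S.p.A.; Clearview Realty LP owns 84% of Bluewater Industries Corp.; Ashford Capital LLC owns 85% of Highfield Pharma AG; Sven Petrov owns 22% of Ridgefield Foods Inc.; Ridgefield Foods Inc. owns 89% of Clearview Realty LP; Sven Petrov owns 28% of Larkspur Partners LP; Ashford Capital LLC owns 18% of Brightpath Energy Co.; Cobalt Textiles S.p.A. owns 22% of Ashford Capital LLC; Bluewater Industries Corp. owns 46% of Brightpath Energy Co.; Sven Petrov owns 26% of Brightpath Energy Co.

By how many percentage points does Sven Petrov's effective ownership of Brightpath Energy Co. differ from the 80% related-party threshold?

45.53616

Chain via Larkspur Partners LP → Cobalt Textiles S.p.A. → Ashford Capital LLC (R1): 28% × 81% × 22% × 18% = 0.898128% of Brightpath Energy Co.
Chain via Ridgefield Foods Inc. → Clearview Realty LP → Bluewater Industries Corp. (R1): 22% × 89% × 84% × 46% = 7.565712% of Brightpath Energy Co.
Direct interest in Brightpath Energy Co: 26%.
Aggregating (R2): 0.898128% + 7.565712% + 26% = 34.46384%.
34.46384% falls short of the 80% threshold by 45.53616 percentage points.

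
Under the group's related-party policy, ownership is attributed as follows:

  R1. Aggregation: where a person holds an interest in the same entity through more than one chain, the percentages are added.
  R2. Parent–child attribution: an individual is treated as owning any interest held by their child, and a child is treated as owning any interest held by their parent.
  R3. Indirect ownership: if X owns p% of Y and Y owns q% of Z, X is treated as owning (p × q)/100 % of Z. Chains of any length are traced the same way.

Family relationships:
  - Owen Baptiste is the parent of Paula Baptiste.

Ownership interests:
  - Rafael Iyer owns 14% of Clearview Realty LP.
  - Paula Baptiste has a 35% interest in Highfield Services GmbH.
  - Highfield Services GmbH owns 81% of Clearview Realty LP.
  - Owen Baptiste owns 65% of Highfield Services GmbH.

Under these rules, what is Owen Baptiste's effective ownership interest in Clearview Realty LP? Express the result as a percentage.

81%

By parent–child attribution (R2), Owen Baptiste is treated as also owning Paula Baptiste's interest in Highfield Services GmbH, giving 65% + 35% = 100%.
Chain via Highfield Services GmbH (R3): 100% × 81% = 81% of Clearview Realty LP.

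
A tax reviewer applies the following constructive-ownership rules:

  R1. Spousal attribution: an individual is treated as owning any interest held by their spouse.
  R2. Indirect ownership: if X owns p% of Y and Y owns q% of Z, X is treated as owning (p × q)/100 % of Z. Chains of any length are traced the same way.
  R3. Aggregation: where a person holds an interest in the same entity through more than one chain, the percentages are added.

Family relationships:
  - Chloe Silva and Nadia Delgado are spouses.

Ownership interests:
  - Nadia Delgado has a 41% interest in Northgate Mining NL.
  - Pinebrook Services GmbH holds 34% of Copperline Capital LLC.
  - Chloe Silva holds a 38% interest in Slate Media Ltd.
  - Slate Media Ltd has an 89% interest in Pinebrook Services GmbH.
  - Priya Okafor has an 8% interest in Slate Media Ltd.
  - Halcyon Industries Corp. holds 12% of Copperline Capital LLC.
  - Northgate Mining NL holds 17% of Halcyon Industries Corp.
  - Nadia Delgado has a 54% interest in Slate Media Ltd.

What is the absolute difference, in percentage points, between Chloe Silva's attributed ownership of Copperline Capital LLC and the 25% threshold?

By spousal attribution (R1), Chloe Silva is treated as also owning Nadia Delgado's interest in Slate Media Ltd, giving 38% + 54% = 92%.
By spousal attribution (R1), Chloe Silva is treated as owning Nadia Delgado's 41% interest in Northgate Mining NL.
Chain via Slate Media Ltd → Pinebrook Services GmbH (R2): 92% × 89% × 34% = 27.8392% of Copperline Capital LLC.
Chain via Northgate Mining NL → Halcyon Industries Corp. (R2): 41% × 17% × 12% = 0.8364% of Copperline Capital LLC.
Aggregating (R3): 27.8392% + 0.8364% = 28.6756%.
28.6756% exceeds the 25% threshold by 3.6756 percentage points.

3.6756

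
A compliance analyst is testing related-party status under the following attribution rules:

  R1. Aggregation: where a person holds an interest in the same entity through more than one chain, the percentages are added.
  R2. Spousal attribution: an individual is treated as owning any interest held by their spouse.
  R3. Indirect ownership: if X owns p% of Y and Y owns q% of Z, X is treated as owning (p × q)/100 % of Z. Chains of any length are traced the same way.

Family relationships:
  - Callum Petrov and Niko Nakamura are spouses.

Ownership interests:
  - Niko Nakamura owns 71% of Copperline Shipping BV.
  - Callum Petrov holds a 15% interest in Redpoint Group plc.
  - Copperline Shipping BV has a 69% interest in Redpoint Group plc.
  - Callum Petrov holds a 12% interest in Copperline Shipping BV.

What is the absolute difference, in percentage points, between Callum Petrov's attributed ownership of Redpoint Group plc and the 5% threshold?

By spousal attribution (R2), Callum Petrov is treated as also owning Niko Nakamura's interest in Copperline Shipping BV, giving 12% + 71% = 83%.
Chain via Copperline Shipping BV (R3): 83% × 69% = 57.27% of Redpoint Group plc.
Direct interest in Redpoint Group plc: 15%.
Aggregating (R1): 57.27% + 15% = 72.27%.
72.27% exceeds the 5% threshold by 67.27 percentage points.

67.27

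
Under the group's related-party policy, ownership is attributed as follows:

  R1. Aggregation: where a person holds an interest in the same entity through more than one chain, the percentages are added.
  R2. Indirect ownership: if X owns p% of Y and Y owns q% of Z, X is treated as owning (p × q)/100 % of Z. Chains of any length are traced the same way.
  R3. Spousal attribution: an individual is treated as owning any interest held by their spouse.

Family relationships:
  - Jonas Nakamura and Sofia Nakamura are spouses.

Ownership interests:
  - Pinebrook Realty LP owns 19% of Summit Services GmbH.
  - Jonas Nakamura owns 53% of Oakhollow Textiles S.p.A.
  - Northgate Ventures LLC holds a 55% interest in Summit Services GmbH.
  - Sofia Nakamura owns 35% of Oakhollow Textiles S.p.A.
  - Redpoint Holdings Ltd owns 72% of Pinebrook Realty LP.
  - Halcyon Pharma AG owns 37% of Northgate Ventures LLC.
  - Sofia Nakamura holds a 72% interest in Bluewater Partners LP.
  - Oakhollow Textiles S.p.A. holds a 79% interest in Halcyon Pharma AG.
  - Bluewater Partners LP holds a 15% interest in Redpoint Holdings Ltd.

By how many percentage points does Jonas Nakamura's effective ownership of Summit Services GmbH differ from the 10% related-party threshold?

5.62476

By spousal attribution (R3), Jonas Nakamura is treated as also owning Sofia Nakamura's interest in Oakhollow Textiles S.p.A, giving 53% + 35% = 88%.
By spousal attribution (R3), Jonas Nakamura is treated as owning Sofia Nakamura's 72% interest in Bluewater Partners LP.
Chain via Oakhollow Textiles S.p.A. → Halcyon Pharma AG → Northgate Ventures LLC (R2): 88% × 79% × 37% × 55% = 14.14732% of Summit Services GmbH.
Chain via Bluewater Partners LP → Redpoint Holdings Ltd → Pinebrook Realty LP (R2): 72% × 15% × 72% × 19% = 1.47744% of Summit Services GmbH.
Aggregating (R1): 14.14732% + 1.47744% = 15.62476%.
15.62476% exceeds the 10% threshold by 5.62476 percentage points.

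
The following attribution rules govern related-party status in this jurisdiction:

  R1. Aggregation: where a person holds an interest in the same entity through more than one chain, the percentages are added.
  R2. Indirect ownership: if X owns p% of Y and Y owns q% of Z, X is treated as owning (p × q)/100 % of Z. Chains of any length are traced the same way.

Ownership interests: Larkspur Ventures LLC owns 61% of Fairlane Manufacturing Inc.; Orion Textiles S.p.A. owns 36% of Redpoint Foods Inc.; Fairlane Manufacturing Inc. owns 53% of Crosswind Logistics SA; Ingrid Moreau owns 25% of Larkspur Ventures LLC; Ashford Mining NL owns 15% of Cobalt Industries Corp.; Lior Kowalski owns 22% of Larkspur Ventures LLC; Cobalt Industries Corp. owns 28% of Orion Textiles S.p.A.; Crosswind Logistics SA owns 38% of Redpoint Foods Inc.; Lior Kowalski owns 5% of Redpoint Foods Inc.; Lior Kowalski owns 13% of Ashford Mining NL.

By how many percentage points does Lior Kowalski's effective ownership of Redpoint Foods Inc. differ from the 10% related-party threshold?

2.100652

Chain via Larkspur Ventures LLC → Fairlane Manufacturing Inc. → Crosswind Logistics SA (R2): 22% × 61% × 53% × 38% = 2.702788% of Redpoint Foods Inc.
Chain via Ashford Mining NL → Cobalt Industries Corp. → Orion Textiles S.p.A. (R2): 13% × 15% × 28% × 36% = 0.19656% of Redpoint Foods Inc.
Direct interest in Redpoint Foods Inc: 5%.
Aggregating (R1): 2.702788% + 0.19656% + 5% = 7.899348%.
7.899348% falls short of the 10% threshold by 2.100652 percentage points.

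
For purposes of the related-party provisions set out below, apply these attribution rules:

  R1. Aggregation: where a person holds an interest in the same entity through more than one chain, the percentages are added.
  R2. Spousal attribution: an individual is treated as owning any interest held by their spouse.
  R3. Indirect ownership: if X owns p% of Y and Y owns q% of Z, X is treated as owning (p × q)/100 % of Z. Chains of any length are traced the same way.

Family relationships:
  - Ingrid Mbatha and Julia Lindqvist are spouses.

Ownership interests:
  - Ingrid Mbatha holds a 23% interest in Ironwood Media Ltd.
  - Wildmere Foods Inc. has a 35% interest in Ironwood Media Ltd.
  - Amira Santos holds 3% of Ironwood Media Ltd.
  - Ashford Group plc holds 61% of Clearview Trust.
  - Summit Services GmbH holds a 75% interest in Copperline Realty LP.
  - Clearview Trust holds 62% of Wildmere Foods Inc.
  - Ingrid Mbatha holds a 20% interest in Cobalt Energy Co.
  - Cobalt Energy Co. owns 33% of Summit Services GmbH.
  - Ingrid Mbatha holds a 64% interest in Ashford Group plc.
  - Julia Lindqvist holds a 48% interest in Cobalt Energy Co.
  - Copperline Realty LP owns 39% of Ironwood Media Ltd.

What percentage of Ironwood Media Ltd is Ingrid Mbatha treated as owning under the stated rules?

38.03538%

By spousal attribution (R2), Ingrid Mbatha is treated as also owning Julia Lindqvist's interest in Cobalt Energy Co, giving 20% + 48% = 68%.
Chain via Ashford Group plc → Clearview Trust → Wildmere Foods Inc. (R3): 64% × 61% × 62% × 35% = 8.47168% of Ironwood Media Ltd.
Chain via Cobalt Energy Co. → Summit Services GmbH → Copperline Realty LP (R3): 68% × 33% × 75% × 39% = 6.5637% of Ironwood Media Ltd.
Direct interest in Ironwood Media Ltd: 23%.
Aggregating (R1): 8.47168% + 6.5637% + 23% = 38.03538%.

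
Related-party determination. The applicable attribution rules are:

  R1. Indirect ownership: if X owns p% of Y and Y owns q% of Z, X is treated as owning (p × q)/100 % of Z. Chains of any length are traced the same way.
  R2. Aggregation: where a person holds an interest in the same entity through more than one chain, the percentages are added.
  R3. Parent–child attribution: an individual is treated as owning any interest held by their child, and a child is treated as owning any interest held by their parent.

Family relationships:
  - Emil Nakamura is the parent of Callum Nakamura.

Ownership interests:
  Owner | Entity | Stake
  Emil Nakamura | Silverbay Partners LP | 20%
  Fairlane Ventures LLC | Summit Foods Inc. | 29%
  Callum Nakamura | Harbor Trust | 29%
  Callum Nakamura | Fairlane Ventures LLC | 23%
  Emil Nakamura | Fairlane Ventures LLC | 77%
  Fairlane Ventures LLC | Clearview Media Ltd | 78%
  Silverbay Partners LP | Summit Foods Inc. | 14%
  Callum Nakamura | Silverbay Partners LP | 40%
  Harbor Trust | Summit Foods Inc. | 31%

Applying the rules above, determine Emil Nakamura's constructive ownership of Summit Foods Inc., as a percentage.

By parent–child attribution (R3), Emil Nakamura is treated as also owning Callum Nakamura's interest in Fairlane Ventures LLC, giving 77% + 23% = 100%.
By parent–child attribution (R3), Emil Nakamura is treated as also owning Callum Nakamura's interest in Silverbay Partners LP, giving 20% + 40% = 60%.
By parent–child attribution (R3), Emil Nakamura is treated as owning Callum Nakamura's 29% interest in Harbor Trust.
Chain via Fairlane Ventures LLC (R1): 100% × 29% = 29% of Summit Foods Inc.
Chain via Silverbay Partners LP (R1): 60% × 14% = 8.4% of Summit Foods Inc.
Chain via Harbor Trust (R1): 29% × 31% = 8.99% of Summit Foods Inc.
Aggregating (R2): 29% + 8.4% + 8.99% = 46.39%.

46.39%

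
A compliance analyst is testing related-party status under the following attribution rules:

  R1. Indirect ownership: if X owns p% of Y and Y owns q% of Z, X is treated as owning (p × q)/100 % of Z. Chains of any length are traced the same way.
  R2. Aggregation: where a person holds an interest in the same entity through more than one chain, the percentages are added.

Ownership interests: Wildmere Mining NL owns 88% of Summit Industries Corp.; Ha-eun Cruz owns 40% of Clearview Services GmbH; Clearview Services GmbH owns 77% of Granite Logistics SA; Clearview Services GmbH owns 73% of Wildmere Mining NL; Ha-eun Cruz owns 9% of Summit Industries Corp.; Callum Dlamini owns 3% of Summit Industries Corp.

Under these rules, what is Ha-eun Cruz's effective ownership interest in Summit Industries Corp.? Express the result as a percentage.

34.696%

Chain via Clearview Services GmbH → Wildmere Mining NL (R1): 40% × 73% × 88% = 25.696% of Summit Industries Corp.
Direct interest in Summit Industries Corp: 9%.
Aggregating (R2): 25.696% + 9% = 34.696%.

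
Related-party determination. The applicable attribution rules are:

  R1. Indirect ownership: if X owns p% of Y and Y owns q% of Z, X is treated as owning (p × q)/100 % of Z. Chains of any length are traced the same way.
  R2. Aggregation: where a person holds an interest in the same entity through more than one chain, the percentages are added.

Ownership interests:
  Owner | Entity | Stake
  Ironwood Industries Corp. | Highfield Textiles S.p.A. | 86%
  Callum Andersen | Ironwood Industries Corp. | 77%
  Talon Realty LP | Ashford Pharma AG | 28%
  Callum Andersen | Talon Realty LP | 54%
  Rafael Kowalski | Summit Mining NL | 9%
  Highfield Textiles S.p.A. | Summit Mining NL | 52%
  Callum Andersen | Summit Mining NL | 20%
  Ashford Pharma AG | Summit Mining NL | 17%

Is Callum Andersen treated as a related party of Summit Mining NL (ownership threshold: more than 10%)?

Chain via Ironwood Industries Corp. → Highfield Textiles S.p.A. (R1): 77% × 86% × 52% = 34.4344% of Summit Mining NL.
Chain via Talon Realty LP → Ashford Pharma AG (R1): 54% × 28% × 17% = 2.5704% of Summit Mining NL.
Direct interest in Summit Mining NL: 20%.
Aggregating (R2): 34.4344% + 2.5704% + 20% = 57.0048%.
57.0048% exceeds the 10% threshold, so Callum is a related party to Summit Mining NL.

Yes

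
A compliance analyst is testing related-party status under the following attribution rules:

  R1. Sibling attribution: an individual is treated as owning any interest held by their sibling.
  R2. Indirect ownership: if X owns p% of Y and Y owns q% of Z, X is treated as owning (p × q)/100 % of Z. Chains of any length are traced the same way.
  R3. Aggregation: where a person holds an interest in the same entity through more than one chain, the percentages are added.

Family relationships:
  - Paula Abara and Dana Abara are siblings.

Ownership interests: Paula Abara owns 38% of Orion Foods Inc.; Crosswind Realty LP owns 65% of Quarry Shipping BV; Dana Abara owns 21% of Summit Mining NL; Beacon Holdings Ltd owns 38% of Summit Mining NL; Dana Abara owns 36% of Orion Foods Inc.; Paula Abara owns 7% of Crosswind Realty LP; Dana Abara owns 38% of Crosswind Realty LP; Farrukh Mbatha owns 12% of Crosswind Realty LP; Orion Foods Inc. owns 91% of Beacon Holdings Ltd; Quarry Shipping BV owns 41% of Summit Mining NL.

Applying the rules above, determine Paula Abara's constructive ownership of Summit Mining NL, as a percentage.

58.5817%

By sibling attribution (R1), Paula Abara is treated as also owning Dana Abara's interest in Orion Foods Inc, giving 38% + 36% = 74%.
By sibling attribution (R1), Paula Abara is treated as also owning Dana Abara's interest in Crosswind Realty LP, giving 7% + 38% = 45%.
By sibling attribution (R1), Paula Abara is treated as owning Dana Abara's 21% interest in Summit Mining NL.
Chain via Orion Foods Inc. → Beacon Holdings Ltd (R2): 74% × 91% × 38% = 25.5892% of Summit Mining NL.
Chain via Crosswind Realty LP → Quarry Shipping BV (R2): 45% × 65% × 41% = 11.9925% of Summit Mining NL.
Direct interest in Summit Mining NL: 21%.
Aggregating (R3): 25.5892% + 11.9925% + 21% = 58.5817%.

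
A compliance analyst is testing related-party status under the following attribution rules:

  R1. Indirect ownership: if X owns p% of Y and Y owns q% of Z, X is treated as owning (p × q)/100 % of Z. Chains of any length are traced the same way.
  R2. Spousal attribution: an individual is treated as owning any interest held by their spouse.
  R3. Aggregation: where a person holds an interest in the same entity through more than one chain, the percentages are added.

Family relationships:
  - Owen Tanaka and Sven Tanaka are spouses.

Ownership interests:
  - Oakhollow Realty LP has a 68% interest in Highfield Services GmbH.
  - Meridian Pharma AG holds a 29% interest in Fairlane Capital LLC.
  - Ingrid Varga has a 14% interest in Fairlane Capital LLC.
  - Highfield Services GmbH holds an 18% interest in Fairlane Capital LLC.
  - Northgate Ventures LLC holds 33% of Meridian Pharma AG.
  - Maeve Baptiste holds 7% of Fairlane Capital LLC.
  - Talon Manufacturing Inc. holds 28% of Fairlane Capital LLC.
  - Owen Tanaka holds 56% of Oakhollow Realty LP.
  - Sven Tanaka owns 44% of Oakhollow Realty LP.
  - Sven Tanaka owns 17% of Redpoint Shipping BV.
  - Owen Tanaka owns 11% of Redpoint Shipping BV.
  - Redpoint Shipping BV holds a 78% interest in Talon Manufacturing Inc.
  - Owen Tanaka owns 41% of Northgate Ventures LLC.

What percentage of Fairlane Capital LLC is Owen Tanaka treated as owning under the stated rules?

By spousal attribution (R2), Owen Tanaka is treated as also owning Sven Tanaka's interest in Redpoint Shipping BV, giving 11% + 17% = 28%.
By spousal attribution (R2), Owen Tanaka is treated as also owning Sven Tanaka's interest in Oakhollow Realty LP, giving 56% + 44% = 100%.
Chain via Redpoint Shipping BV → Talon Manufacturing Inc. (R1): 28% × 78% × 28% = 6.1152% of Fairlane Capital LLC.
Chain via Oakhollow Realty LP → Highfield Services GmbH (R1): 100% × 68% × 18% = 12.24% of Fairlane Capital LLC.
Chain via Northgate Ventures LLC → Meridian Pharma AG (R1): 41% × 33% × 29% = 3.9237% of Fairlane Capital LLC.
Aggregating (R3): 6.1152% + 12.24% + 3.9237% = 22.2789%.

22.2789%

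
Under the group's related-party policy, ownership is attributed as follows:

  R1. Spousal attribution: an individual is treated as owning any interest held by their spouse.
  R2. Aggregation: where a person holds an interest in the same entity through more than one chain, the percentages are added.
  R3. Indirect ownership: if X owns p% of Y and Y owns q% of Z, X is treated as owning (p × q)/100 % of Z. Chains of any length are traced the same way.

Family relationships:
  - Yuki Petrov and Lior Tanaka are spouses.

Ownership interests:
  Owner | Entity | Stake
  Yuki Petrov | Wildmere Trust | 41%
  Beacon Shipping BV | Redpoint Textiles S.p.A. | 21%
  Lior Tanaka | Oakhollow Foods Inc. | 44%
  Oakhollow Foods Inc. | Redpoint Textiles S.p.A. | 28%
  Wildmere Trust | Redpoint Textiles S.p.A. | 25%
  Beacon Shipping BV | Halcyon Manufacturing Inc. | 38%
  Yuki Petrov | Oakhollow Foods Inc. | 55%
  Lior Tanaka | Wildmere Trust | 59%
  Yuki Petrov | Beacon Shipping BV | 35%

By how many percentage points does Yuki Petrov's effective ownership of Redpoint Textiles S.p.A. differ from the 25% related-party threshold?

35.07

By spousal attribution (R1), Yuki Petrov is treated as also owning Lior Tanaka's interest in Oakhollow Foods Inc, giving 55% + 44% = 99%.
By spousal attribution (R1), Yuki Petrov is treated as also owning Lior Tanaka's interest in Wildmere Trust, giving 41% + 59% = 100%.
Chain via Oakhollow Foods Inc. (R3): 99% × 28% = 27.72% of Redpoint Textiles S.p.A.
Chain via Beacon Shipping BV (R3): 35% × 21% = 7.35% of Redpoint Textiles S.p.A.
Chain via Wildmere Trust (R3): 100% × 25% = 25% of Redpoint Textiles S.p.A.
Aggregating (R2): 27.72% + 7.35% + 25% = 60.07%.
60.07% exceeds the 25% threshold by 35.07 percentage points.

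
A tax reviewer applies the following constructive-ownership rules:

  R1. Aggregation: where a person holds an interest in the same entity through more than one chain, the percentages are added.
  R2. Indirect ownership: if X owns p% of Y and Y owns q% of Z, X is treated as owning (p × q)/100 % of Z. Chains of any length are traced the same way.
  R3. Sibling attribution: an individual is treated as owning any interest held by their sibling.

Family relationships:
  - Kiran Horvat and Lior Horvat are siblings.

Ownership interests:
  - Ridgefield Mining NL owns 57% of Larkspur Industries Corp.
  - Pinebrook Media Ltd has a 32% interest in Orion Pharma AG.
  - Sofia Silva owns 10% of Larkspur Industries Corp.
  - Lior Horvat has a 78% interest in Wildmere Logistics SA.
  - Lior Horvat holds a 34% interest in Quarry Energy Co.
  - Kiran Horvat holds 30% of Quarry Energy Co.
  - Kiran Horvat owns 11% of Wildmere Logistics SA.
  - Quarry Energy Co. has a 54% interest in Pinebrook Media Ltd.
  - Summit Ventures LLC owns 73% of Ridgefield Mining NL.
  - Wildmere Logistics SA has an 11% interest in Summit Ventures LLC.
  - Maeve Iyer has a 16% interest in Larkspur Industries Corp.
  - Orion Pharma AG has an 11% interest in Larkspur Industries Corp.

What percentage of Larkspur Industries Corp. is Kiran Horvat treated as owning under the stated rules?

5.290131%

By sibling attribution (R3), Kiran Horvat is treated as also owning Lior Horvat's interest in Quarry Energy Co, giving 30% + 34% = 64%.
By sibling attribution (R3), Kiran Horvat is treated as also owning Lior Horvat's interest in Wildmere Logistics SA, giving 11% + 78% = 89%.
Chain via Quarry Energy Co. → Pinebrook Media Ltd → Orion Pharma AG (R2): 64% × 54% × 32% × 11% = 1.216512% of Larkspur Industries Corp.
Chain via Wildmere Logistics SA → Summit Ventures LLC → Ridgefield Mining NL (R2): 89% × 11% × 73% × 57% = 4.073619% of Larkspur Industries Corp.
Aggregating (R1): 1.216512% + 4.073619% = 5.290131%.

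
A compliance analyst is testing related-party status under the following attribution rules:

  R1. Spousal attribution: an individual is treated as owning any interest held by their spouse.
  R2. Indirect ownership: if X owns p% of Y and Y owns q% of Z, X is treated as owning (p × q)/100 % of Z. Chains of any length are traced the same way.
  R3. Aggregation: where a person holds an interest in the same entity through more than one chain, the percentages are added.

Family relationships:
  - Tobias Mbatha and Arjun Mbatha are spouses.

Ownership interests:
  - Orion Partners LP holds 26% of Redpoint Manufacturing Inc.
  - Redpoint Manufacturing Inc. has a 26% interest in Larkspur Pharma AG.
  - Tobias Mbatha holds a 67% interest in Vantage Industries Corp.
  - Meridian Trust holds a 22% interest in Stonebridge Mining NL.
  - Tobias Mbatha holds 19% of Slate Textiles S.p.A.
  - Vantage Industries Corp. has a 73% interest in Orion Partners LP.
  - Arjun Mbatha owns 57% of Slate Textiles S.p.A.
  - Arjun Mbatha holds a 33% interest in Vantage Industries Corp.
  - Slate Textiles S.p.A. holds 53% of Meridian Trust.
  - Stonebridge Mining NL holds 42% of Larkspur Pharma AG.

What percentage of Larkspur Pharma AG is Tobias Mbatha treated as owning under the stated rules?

By spousal attribution (R1), Tobias Mbatha is treated as also owning Arjun Mbatha's interest in Vantage Industries Corp, giving 67% + 33% = 100%.
By spousal attribution (R1), Tobias Mbatha is treated as also owning Arjun Mbatha's interest in Slate Textiles S.p.A, giving 19% + 57% = 76%.
Chain via Vantage Industries Corp. → Orion Partners LP → Redpoint Manufacturing Inc. (R2): 100% × 73% × 26% × 26% = 4.9348% of Larkspur Pharma AG.
Chain via Slate Textiles S.p.A. → Meridian Trust → Stonebridge Mining NL (R2): 76% × 53% × 22% × 42% = 3.721872% of Larkspur Pharma AG.
Aggregating (R3): 4.9348% + 3.721872% = 8.656672%.

8.656672%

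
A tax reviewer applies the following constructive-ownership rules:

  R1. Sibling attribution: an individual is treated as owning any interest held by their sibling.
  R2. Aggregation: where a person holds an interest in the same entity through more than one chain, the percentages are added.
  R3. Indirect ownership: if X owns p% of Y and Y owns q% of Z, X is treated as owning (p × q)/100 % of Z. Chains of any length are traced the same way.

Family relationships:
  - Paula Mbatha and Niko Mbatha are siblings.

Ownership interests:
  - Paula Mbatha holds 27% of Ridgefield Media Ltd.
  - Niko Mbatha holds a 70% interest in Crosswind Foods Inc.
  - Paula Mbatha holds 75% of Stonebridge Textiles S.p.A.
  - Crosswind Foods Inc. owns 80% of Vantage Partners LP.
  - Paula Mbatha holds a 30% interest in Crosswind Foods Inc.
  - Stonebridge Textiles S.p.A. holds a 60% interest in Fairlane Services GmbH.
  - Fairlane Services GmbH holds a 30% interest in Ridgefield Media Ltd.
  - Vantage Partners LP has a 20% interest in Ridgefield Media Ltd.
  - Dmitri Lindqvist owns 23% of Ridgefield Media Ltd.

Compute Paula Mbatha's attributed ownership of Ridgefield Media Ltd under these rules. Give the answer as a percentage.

56.5%

By sibling attribution (R1), Paula Mbatha is treated as also owning Niko Mbatha's interest in Crosswind Foods Inc, giving 30% + 70% = 100%.
Chain via Stonebridge Textiles S.p.A. → Fairlane Services GmbH (R3): 75% × 60% × 30% = 13.5% of Ridgefield Media Ltd.
Chain via Crosswind Foods Inc. → Vantage Partners LP (R3): 100% × 80% × 20% = 16% of Ridgefield Media Ltd.
Direct interest in Ridgefield Media Ltd: 27%.
Aggregating (R2): 13.5% + 16% + 27% = 56.5%.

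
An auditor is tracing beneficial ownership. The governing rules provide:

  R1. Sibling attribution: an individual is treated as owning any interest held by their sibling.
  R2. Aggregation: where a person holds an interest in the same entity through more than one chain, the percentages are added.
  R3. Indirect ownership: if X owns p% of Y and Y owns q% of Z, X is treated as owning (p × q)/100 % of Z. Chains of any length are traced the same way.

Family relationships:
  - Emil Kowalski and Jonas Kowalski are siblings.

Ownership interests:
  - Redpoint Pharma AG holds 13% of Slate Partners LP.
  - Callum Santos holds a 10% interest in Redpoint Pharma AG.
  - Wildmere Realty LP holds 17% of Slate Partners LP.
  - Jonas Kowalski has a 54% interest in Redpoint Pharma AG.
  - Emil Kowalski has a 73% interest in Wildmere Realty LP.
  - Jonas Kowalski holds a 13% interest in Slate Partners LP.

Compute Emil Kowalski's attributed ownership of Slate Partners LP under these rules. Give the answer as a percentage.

32.43%

By sibling attribution (R1), Emil Kowalski is treated as owning Jonas Kowalski's 54% interest in Redpoint Pharma AG.
By sibling attribution (R1), Emil Kowalski is treated as owning Jonas Kowalski's 13% interest in Slate Partners LP.
Chain via Wildmere Realty LP (R3): 73% × 17% = 12.41% of Slate Partners LP.
Chain via Redpoint Pharma AG (R3): 54% × 13% = 7.02% of Slate Partners LP.
Direct interest in Slate Partners LP: 13%.
Aggregating (R2): 12.41% + 7.02% + 13% = 32.43%.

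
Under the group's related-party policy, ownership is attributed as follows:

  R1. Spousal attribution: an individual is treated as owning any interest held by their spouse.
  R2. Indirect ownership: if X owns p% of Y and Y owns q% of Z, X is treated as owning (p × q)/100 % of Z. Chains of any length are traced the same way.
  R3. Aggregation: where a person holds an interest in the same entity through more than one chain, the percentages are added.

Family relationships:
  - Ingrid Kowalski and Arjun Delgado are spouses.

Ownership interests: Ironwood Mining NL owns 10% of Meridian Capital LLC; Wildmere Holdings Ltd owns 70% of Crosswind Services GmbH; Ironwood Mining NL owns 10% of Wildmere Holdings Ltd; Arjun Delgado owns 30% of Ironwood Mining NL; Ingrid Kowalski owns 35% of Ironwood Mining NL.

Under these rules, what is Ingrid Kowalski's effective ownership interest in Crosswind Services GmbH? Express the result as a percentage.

4.55%

By spousal attribution (R1), Ingrid Kowalski is treated as also owning Arjun Delgado's interest in Ironwood Mining NL, giving 35% + 30% = 65%.
Chain via Ironwood Mining NL → Wildmere Holdings Ltd (R2): 65% × 10% × 70% = 4.55% of Crosswind Services GmbH.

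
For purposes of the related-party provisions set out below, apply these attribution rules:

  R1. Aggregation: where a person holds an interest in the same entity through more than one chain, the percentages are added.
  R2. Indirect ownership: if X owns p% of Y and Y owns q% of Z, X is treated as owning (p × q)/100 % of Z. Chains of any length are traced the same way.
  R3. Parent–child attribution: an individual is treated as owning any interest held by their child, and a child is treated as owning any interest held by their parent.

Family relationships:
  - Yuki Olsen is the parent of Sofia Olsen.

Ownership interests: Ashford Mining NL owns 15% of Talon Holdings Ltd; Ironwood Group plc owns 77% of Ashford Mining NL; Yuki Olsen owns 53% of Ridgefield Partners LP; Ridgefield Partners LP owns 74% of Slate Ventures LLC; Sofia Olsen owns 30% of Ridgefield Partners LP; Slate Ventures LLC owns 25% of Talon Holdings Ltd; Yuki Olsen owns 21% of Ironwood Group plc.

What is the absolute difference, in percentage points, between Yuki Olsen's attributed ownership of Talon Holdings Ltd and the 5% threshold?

12.7805

By parent–child attribution (R3), Yuki Olsen is treated as also owning Sofia Olsen's interest in Ridgefield Partners LP, giving 53% + 30% = 83%.
Chain via Ironwood Group plc → Ashford Mining NL (R2): 21% × 77% × 15% = 2.4255% of Talon Holdings Ltd.
Chain via Ridgefield Partners LP → Slate Ventures LLC (R2): 83% × 74% × 25% = 15.355% of Talon Holdings Ltd.
Aggregating (R1): 2.4255% + 15.355% = 17.7805%.
17.7805% exceeds the 5% threshold by 12.7805 percentage points.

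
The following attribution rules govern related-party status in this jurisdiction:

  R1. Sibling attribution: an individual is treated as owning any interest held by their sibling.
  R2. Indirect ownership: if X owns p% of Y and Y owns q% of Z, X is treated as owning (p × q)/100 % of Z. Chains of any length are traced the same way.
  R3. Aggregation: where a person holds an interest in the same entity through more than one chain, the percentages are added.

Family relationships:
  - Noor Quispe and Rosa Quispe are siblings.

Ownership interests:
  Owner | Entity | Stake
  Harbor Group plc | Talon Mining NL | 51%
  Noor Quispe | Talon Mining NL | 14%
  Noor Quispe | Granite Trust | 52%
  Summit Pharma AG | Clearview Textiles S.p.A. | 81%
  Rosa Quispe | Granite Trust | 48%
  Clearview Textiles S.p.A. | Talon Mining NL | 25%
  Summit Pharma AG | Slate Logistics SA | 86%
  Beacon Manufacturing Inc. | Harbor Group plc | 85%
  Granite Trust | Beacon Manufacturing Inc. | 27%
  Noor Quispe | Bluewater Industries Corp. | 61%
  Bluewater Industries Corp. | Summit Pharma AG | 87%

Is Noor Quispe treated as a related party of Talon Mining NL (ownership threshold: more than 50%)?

By sibling attribution (R1), Noor Quispe is treated as also owning Rosa Quispe's interest in Granite Trust, giving 52% + 48% = 100%.
Chain via Granite Trust → Beacon Manufacturing Inc. → Harbor Group plc (R2): 100% × 27% × 85% × 51% = 11.7045% of Talon Mining NL.
Chain via Bluewater Industries Corp. → Summit Pharma AG → Clearview Textiles S.p.A. (R2): 61% × 87% × 81% × 25% = 10.746675% of Talon Mining NL.
Direct interest in Talon Mining NL: 14%.
Aggregating (R3): 11.7045% + 10.746675% + 14% = 36.451175%.
36.451175% does not exceed the 50% threshold, so Noor is not a related party to Talon Mining NL.

No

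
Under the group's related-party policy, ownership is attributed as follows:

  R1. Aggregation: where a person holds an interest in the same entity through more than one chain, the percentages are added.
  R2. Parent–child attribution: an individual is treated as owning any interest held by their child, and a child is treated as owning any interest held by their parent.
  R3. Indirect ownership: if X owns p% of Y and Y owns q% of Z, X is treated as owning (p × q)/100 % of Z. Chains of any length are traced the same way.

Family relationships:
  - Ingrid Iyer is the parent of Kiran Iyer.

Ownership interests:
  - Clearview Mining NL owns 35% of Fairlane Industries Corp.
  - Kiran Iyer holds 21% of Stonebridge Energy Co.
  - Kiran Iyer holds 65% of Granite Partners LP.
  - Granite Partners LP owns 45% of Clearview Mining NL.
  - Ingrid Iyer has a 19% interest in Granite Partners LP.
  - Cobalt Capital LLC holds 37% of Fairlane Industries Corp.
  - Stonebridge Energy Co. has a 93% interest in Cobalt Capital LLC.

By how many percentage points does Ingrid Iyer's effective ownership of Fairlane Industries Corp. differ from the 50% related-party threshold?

29.5439

By parent–child attribution (R2), Ingrid Iyer is treated as also owning Kiran Iyer's interest in Granite Partners LP, giving 19% + 65% = 84%.
By parent–child attribution (R2), Ingrid Iyer is treated as owning Kiran Iyer's 21% interest in Stonebridge Energy Co.
Chain via Granite Partners LP → Clearview Mining NL (R3): 84% × 45% × 35% = 13.23% of Fairlane Industries Corp.
Chain via Stonebridge Energy Co. → Cobalt Capital LLC (R3): 21% × 93% × 37% = 7.2261% of Fairlane Industries Corp.
Aggregating (R1): 13.23% + 7.2261% = 20.4561%.
20.4561% falls short of the 50% threshold by 29.5439 percentage points.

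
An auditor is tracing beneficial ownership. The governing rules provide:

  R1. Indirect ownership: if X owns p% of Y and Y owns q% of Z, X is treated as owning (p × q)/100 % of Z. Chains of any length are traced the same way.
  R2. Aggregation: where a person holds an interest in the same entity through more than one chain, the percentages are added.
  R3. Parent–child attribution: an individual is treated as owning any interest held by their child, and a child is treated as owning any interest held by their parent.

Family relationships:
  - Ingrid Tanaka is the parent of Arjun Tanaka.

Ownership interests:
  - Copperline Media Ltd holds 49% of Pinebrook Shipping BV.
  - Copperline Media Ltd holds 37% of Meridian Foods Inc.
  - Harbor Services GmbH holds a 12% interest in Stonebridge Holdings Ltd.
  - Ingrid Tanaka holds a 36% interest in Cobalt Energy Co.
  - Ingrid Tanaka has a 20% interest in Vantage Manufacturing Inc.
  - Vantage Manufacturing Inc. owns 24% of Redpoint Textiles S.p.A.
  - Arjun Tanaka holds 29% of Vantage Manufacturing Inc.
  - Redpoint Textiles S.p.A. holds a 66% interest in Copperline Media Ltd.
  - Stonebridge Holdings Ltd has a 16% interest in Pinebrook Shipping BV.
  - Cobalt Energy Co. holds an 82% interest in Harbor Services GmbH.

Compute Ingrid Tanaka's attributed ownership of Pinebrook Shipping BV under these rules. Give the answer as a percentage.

By parent–child attribution (R3), Ingrid Tanaka is treated as also owning Arjun Tanaka's interest in Vantage Manufacturing Inc, giving 20% + 29% = 49%.
Chain via Vantage Manufacturing Inc. → Redpoint Textiles S.p.A. → Copperline Media Ltd (R1): 49% × 24% × 66% × 49% = 3.803184% of Pinebrook Shipping BV.
Chain via Cobalt Energy Co. → Harbor Services GmbH → Stonebridge Holdings Ltd (R1): 36% × 82% × 12% × 16% = 0.566784% of Pinebrook Shipping BV.
Aggregating (R2): 3.803184% + 0.566784% = 4.369968%.

4.369968%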